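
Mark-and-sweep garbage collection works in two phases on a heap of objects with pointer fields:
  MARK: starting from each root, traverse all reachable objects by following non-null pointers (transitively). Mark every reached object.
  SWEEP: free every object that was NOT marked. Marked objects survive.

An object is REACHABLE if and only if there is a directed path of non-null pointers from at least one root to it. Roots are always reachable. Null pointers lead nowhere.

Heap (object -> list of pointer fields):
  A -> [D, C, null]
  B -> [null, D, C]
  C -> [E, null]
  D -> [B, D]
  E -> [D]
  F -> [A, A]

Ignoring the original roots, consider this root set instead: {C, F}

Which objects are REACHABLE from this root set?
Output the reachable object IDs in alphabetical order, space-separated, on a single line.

Roots: C F
Mark C: refs=E null, marked=C
Mark F: refs=A A, marked=C F
Mark E: refs=D, marked=C E F
Mark A: refs=D C null, marked=A C E F
Mark D: refs=B D, marked=A C D E F
Mark B: refs=null D C, marked=A B C D E F
Unmarked (collected): (none)

Answer: A B C D E F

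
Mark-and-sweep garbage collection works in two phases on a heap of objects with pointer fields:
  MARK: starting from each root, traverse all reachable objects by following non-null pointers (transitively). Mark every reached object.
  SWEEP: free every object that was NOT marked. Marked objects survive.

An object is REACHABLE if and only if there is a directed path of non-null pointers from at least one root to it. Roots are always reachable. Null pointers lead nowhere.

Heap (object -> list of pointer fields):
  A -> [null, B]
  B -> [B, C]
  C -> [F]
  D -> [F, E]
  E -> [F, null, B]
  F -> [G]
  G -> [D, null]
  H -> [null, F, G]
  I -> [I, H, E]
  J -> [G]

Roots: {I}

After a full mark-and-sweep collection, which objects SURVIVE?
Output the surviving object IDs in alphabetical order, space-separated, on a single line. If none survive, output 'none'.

Roots: I
Mark I: refs=I H E, marked=I
Mark H: refs=null F G, marked=H I
Mark E: refs=F null B, marked=E H I
Mark F: refs=G, marked=E F H I
Mark G: refs=D null, marked=E F G H I
Mark B: refs=B C, marked=B E F G H I
Mark D: refs=F E, marked=B D E F G H I
Mark C: refs=F, marked=B C D E F G H I
Unmarked (collected): A J

Answer: B C D E F G H I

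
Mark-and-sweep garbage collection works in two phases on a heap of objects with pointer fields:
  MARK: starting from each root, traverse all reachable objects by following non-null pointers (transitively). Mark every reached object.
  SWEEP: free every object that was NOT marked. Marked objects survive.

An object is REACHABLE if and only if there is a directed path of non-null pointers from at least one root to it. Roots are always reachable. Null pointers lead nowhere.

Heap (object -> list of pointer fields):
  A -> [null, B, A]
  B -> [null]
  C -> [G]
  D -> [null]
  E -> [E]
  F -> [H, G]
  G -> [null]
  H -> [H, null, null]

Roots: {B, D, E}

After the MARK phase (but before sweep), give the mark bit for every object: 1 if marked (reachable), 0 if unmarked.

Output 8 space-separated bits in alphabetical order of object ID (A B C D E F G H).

Answer: 0 1 0 1 1 0 0 0

Derivation:
Roots: B D E
Mark B: refs=null, marked=B
Mark D: refs=null, marked=B D
Mark E: refs=E, marked=B D E
Unmarked (collected): A C F G H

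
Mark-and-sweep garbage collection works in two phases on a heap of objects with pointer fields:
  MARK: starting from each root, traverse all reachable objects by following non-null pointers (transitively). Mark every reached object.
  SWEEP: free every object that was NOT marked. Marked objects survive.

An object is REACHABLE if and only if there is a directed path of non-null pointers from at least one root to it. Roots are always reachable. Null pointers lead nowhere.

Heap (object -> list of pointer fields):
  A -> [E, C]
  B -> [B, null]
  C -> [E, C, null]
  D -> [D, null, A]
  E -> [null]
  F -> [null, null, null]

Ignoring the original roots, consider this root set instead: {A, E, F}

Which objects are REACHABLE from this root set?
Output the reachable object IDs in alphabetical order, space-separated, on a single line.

Roots: A E F
Mark A: refs=E C, marked=A
Mark E: refs=null, marked=A E
Mark F: refs=null null null, marked=A E F
Mark C: refs=E C null, marked=A C E F
Unmarked (collected): B D

Answer: A C E F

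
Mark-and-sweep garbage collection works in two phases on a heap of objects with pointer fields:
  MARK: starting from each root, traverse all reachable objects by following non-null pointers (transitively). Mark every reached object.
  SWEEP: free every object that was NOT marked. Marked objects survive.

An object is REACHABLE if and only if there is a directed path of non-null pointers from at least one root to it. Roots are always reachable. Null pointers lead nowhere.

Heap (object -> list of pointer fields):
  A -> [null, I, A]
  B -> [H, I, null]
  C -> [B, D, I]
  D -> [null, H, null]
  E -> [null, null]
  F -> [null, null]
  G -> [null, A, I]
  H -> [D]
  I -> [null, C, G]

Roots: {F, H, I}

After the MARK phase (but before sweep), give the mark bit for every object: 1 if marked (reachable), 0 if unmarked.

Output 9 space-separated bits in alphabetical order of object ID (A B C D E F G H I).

Roots: F H I
Mark F: refs=null null, marked=F
Mark H: refs=D, marked=F H
Mark I: refs=null C G, marked=F H I
Mark D: refs=null H null, marked=D F H I
Mark C: refs=B D I, marked=C D F H I
Mark G: refs=null A I, marked=C D F G H I
Mark B: refs=H I null, marked=B C D F G H I
Mark A: refs=null I A, marked=A B C D F G H I
Unmarked (collected): E

Answer: 1 1 1 1 0 1 1 1 1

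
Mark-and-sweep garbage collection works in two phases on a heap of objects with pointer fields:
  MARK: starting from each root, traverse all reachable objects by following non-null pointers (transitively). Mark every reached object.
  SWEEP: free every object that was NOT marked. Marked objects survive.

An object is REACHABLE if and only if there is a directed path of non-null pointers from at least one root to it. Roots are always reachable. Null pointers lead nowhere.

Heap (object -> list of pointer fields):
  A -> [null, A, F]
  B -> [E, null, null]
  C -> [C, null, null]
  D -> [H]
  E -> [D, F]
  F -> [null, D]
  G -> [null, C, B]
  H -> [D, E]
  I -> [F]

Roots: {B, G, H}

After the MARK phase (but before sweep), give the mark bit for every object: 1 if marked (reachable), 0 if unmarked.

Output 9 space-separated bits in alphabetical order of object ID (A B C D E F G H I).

Answer: 0 1 1 1 1 1 1 1 0

Derivation:
Roots: B G H
Mark B: refs=E null null, marked=B
Mark G: refs=null C B, marked=B G
Mark H: refs=D E, marked=B G H
Mark E: refs=D F, marked=B E G H
Mark C: refs=C null null, marked=B C E G H
Mark D: refs=H, marked=B C D E G H
Mark F: refs=null D, marked=B C D E F G H
Unmarked (collected): A I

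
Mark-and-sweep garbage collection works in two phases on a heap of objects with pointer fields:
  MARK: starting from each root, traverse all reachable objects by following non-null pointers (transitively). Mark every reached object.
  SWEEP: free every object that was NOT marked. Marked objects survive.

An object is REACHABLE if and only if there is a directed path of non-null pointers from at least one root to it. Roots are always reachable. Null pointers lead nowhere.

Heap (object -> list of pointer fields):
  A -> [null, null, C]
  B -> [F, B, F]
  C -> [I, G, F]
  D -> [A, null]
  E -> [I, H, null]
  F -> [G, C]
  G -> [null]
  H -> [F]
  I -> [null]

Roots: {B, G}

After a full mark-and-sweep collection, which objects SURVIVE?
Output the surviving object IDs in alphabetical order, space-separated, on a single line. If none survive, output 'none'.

Roots: B G
Mark B: refs=F B F, marked=B
Mark G: refs=null, marked=B G
Mark F: refs=G C, marked=B F G
Mark C: refs=I G F, marked=B C F G
Mark I: refs=null, marked=B C F G I
Unmarked (collected): A D E H

Answer: B C F G I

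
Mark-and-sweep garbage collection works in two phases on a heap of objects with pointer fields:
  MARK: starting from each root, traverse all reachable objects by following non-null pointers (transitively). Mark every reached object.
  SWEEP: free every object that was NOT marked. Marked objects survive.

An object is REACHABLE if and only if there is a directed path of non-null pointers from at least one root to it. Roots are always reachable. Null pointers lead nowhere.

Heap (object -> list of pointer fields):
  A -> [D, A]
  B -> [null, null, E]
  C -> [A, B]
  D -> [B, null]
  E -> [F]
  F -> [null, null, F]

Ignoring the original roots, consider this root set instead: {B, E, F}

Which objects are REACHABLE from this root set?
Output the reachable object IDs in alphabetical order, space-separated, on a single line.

Roots: B E F
Mark B: refs=null null E, marked=B
Mark E: refs=F, marked=B E
Mark F: refs=null null F, marked=B E F
Unmarked (collected): A C D

Answer: B E F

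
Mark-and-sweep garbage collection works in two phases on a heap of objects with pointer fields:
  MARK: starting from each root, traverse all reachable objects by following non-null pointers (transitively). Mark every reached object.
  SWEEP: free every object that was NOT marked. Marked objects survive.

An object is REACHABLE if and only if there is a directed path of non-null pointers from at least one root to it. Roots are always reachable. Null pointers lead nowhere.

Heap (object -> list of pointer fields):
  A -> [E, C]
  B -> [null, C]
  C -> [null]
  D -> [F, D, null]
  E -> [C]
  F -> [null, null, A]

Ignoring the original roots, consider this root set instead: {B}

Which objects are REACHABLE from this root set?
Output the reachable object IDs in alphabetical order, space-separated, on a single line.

Answer: B C

Derivation:
Roots: B
Mark B: refs=null C, marked=B
Mark C: refs=null, marked=B C
Unmarked (collected): A D E F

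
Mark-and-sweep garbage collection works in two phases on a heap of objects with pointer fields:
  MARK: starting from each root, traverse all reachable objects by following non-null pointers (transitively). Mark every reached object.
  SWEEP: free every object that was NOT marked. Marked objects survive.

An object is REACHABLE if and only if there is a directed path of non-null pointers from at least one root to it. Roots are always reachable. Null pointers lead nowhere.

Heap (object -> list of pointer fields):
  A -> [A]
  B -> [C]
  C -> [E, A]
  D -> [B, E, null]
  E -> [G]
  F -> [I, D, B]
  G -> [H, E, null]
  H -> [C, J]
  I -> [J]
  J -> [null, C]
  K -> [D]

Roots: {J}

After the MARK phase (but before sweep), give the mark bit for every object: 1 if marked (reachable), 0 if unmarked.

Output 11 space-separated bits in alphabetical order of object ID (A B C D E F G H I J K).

Roots: J
Mark J: refs=null C, marked=J
Mark C: refs=E A, marked=C J
Mark E: refs=G, marked=C E J
Mark A: refs=A, marked=A C E J
Mark G: refs=H E null, marked=A C E G J
Mark H: refs=C J, marked=A C E G H J
Unmarked (collected): B D F I K

Answer: 1 0 1 0 1 0 1 1 0 1 0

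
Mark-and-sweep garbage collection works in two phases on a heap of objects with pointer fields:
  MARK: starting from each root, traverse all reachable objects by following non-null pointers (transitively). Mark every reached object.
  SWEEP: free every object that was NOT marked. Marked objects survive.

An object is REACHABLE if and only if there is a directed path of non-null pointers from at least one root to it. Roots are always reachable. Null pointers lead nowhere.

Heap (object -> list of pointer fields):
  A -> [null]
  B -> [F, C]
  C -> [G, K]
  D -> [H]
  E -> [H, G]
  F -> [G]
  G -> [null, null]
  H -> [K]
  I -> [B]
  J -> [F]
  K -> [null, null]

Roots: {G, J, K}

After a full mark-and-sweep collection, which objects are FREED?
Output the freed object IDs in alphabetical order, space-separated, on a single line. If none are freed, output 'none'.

Roots: G J K
Mark G: refs=null null, marked=G
Mark J: refs=F, marked=G J
Mark K: refs=null null, marked=G J K
Mark F: refs=G, marked=F G J K
Unmarked (collected): A B C D E H I

Answer: A B C D E H I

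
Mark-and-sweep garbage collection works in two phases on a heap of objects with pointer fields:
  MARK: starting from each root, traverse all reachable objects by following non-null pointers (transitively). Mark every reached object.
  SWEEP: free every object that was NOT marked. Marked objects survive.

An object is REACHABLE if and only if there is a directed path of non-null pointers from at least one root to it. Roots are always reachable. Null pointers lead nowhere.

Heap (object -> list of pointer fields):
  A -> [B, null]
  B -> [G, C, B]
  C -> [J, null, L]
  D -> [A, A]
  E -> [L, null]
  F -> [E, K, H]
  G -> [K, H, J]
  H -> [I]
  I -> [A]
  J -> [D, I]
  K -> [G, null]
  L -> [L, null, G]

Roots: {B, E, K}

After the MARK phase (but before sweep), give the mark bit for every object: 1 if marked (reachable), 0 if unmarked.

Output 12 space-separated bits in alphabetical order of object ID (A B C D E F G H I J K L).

Roots: B E K
Mark B: refs=G C B, marked=B
Mark E: refs=L null, marked=B E
Mark K: refs=G null, marked=B E K
Mark G: refs=K H J, marked=B E G K
Mark C: refs=J null L, marked=B C E G K
Mark L: refs=L null G, marked=B C E G K L
Mark H: refs=I, marked=B C E G H K L
Mark J: refs=D I, marked=B C E G H J K L
Mark I: refs=A, marked=B C E G H I J K L
Mark D: refs=A A, marked=B C D E G H I J K L
Mark A: refs=B null, marked=A B C D E G H I J K L
Unmarked (collected): F

Answer: 1 1 1 1 1 0 1 1 1 1 1 1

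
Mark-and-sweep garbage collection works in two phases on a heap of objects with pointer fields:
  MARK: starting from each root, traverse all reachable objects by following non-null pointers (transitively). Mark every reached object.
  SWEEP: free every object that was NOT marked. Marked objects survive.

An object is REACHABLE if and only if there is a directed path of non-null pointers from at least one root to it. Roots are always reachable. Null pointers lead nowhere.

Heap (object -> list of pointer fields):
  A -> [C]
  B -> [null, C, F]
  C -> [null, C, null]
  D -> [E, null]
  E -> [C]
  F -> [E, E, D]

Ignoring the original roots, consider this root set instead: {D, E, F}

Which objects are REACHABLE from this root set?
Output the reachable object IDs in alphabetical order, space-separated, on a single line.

Roots: D E F
Mark D: refs=E null, marked=D
Mark E: refs=C, marked=D E
Mark F: refs=E E D, marked=D E F
Mark C: refs=null C null, marked=C D E F
Unmarked (collected): A B

Answer: C D E F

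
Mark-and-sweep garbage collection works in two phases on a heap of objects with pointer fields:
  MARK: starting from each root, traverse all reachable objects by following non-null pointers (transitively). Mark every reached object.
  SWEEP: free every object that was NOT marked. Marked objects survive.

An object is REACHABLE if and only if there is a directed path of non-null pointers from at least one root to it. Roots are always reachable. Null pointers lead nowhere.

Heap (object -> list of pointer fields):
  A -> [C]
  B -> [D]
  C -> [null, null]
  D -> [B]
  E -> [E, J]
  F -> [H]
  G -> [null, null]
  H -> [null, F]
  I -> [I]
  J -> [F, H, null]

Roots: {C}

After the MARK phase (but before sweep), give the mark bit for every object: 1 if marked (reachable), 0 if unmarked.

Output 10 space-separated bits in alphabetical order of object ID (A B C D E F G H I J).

Answer: 0 0 1 0 0 0 0 0 0 0

Derivation:
Roots: C
Mark C: refs=null null, marked=C
Unmarked (collected): A B D E F G H I J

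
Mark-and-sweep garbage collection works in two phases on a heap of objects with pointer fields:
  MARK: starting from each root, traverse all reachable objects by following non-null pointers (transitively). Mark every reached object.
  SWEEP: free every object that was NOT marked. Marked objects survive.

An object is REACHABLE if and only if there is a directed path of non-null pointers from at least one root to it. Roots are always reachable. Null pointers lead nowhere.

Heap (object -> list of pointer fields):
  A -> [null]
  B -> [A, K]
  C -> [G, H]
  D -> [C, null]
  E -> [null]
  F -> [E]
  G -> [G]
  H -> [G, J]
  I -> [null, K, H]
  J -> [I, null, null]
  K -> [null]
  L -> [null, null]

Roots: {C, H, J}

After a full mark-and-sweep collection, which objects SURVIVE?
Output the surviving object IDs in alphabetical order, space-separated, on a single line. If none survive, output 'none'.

Roots: C H J
Mark C: refs=G H, marked=C
Mark H: refs=G J, marked=C H
Mark J: refs=I null null, marked=C H J
Mark G: refs=G, marked=C G H J
Mark I: refs=null K H, marked=C G H I J
Mark K: refs=null, marked=C G H I J K
Unmarked (collected): A B D E F L

Answer: C G H I J K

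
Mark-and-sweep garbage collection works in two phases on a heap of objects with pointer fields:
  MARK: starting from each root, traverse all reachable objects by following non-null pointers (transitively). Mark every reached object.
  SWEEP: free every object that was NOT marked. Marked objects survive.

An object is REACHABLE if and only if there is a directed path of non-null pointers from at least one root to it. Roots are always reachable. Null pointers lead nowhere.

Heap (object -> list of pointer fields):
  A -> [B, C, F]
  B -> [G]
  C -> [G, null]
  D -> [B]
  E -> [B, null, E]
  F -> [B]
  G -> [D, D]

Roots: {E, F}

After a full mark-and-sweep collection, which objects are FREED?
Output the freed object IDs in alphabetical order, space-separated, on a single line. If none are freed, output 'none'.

Answer: A C

Derivation:
Roots: E F
Mark E: refs=B null E, marked=E
Mark F: refs=B, marked=E F
Mark B: refs=G, marked=B E F
Mark G: refs=D D, marked=B E F G
Mark D: refs=B, marked=B D E F G
Unmarked (collected): A C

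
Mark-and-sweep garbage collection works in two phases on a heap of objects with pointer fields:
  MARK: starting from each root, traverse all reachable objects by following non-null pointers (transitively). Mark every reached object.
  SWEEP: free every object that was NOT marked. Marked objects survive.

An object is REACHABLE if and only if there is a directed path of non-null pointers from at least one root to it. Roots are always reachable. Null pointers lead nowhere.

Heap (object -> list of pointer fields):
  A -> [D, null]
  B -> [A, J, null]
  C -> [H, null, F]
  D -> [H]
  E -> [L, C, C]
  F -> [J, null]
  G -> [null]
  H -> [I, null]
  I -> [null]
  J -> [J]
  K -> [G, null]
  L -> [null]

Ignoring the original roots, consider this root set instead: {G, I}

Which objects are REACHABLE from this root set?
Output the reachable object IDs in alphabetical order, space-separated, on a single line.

Answer: G I

Derivation:
Roots: G I
Mark G: refs=null, marked=G
Mark I: refs=null, marked=G I
Unmarked (collected): A B C D E F H J K L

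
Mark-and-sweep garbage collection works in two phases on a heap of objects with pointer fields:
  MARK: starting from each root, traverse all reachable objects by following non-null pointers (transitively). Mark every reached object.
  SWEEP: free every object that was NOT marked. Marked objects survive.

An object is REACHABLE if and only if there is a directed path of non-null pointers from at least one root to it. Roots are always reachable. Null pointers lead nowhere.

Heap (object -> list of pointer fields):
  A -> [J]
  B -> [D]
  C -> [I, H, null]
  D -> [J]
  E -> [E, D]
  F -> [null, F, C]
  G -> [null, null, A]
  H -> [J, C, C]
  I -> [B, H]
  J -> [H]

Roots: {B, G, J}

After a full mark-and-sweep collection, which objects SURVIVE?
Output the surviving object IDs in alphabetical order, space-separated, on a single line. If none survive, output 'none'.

Answer: A B C D G H I J

Derivation:
Roots: B G J
Mark B: refs=D, marked=B
Mark G: refs=null null A, marked=B G
Mark J: refs=H, marked=B G J
Mark D: refs=J, marked=B D G J
Mark A: refs=J, marked=A B D G J
Mark H: refs=J C C, marked=A B D G H J
Mark C: refs=I H null, marked=A B C D G H J
Mark I: refs=B H, marked=A B C D G H I J
Unmarked (collected): E F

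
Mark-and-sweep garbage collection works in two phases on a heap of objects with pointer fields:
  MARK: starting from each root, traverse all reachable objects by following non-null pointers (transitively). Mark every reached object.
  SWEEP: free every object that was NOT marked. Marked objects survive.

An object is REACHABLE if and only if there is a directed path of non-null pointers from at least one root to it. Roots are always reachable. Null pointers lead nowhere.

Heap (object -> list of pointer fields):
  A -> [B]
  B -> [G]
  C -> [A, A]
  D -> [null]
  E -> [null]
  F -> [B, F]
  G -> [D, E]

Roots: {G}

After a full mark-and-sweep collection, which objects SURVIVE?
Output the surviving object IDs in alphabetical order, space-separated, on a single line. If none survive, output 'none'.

Answer: D E G

Derivation:
Roots: G
Mark G: refs=D E, marked=G
Mark D: refs=null, marked=D G
Mark E: refs=null, marked=D E G
Unmarked (collected): A B C F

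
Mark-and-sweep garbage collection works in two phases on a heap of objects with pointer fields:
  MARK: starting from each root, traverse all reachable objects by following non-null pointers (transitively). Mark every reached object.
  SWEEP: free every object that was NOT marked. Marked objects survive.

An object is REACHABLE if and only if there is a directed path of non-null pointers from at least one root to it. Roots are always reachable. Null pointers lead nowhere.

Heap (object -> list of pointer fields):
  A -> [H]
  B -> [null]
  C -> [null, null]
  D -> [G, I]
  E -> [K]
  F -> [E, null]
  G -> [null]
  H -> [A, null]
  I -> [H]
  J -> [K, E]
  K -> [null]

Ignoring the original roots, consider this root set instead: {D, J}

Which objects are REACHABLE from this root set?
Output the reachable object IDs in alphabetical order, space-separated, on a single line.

Answer: A D E G H I J K

Derivation:
Roots: D J
Mark D: refs=G I, marked=D
Mark J: refs=K E, marked=D J
Mark G: refs=null, marked=D G J
Mark I: refs=H, marked=D G I J
Mark K: refs=null, marked=D G I J K
Mark E: refs=K, marked=D E G I J K
Mark H: refs=A null, marked=D E G H I J K
Mark A: refs=H, marked=A D E G H I J K
Unmarked (collected): B C F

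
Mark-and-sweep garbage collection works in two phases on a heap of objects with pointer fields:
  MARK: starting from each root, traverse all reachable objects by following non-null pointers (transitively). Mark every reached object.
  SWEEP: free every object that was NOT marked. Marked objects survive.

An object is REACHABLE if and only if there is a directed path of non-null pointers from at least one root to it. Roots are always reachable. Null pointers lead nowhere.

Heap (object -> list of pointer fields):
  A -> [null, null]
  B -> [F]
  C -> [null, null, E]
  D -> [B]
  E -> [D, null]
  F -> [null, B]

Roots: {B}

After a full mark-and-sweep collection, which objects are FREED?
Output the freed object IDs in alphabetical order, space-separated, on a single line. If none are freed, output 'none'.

Roots: B
Mark B: refs=F, marked=B
Mark F: refs=null B, marked=B F
Unmarked (collected): A C D E

Answer: A C D E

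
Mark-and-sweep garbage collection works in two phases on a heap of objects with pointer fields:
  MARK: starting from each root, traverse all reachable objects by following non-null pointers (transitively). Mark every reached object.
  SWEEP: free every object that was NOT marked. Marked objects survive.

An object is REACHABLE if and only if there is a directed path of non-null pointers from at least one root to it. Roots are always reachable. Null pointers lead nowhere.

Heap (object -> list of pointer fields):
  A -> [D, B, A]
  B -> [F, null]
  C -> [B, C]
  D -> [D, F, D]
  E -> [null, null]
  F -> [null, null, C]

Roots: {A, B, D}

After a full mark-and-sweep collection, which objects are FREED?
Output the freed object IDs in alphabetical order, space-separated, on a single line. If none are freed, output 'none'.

Answer: E

Derivation:
Roots: A B D
Mark A: refs=D B A, marked=A
Mark B: refs=F null, marked=A B
Mark D: refs=D F D, marked=A B D
Mark F: refs=null null C, marked=A B D F
Mark C: refs=B C, marked=A B C D F
Unmarked (collected): E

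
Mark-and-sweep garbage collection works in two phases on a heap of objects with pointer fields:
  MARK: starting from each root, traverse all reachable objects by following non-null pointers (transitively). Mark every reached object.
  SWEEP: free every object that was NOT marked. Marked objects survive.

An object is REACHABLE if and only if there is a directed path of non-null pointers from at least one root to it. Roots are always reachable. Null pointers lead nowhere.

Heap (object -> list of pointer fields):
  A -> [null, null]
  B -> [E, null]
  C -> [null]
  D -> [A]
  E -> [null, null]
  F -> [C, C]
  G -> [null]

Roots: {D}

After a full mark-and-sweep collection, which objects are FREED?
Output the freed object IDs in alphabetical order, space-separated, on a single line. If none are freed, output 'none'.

Roots: D
Mark D: refs=A, marked=D
Mark A: refs=null null, marked=A D
Unmarked (collected): B C E F G

Answer: B C E F G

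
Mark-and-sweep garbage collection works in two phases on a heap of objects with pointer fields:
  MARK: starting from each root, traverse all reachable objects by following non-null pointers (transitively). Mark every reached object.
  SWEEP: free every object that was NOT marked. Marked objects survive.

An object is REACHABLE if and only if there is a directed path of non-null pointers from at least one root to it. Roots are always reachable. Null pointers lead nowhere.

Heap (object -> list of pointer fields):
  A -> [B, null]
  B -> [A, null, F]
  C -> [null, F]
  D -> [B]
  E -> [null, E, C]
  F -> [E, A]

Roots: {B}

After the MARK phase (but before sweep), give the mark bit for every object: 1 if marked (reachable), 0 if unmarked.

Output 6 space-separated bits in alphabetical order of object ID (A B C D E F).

Roots: B
Mark B: refs=A null F, marked=B
Mark A: refs=B null, marked=A B
Mark F: refs=E A, marked=A B F
Mark E: refs=null E C, marked=A B E F
Mark C: refs=null F, marked=A B C E F
Unmarked (collected): D

Answer: 1 1 1 0 1 1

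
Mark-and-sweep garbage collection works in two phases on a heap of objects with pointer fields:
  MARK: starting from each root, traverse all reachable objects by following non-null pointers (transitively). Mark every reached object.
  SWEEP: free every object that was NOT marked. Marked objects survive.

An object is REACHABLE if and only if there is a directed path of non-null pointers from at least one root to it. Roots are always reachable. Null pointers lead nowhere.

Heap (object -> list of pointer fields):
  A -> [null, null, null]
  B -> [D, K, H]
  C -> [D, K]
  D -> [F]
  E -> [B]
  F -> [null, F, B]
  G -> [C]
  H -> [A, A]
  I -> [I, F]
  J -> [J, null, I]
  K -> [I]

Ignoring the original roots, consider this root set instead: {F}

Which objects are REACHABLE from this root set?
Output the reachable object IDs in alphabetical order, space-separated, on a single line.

Roots: F
Mark F: refs=null F B, marked=F
Mark B: refs=D K H, marked=B F
Mark D: refs=F, marked=B D F
Mark K: refs=I, marked=B D F K
Mark H: refs=A A, marked=B D F H K
Mark I: refs=I F, marked=B D F H I K
Mark A: refs=null null null, marked=A B D F H I K
Unmarked (collected): C E G J

Answer: A B D F H I K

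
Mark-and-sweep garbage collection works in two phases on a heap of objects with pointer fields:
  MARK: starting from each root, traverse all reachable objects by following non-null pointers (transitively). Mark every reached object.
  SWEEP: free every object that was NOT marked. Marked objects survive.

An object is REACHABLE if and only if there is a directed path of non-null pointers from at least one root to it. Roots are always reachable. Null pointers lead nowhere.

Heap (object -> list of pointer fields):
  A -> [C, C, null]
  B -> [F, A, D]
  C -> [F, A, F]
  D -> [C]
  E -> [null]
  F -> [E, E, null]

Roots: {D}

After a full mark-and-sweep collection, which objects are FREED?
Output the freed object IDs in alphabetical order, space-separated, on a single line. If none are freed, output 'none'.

Roots: D
Mark D: refs=C, marked=D
Mark C: refs=F A F, marked=C D
Mark F: refs=E E null, marked=C D F
Mark A: refs=C C null, marked=A C D F
Mark E: refs=null, marked=A C D E F
Unmarked (collected): B

Answer: B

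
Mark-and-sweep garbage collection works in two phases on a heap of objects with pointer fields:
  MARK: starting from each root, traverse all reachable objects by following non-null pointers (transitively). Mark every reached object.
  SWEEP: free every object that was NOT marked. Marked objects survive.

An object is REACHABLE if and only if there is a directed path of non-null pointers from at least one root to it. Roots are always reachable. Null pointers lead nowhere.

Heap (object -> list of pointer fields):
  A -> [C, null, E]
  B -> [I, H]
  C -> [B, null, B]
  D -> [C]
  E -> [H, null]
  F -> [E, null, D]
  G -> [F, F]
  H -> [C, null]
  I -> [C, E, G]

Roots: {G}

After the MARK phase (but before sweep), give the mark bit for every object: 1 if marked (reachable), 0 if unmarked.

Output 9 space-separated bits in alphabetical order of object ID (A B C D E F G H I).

Roots: G
Mark G: refs=F F, marked=G
Mark F: refs=E null D, marked=F G
Mark E: refs=H null, marked=E F G
Mark D: refs=C, marked=D E F G
Mark H: refs=C null, marked=D E F G H
Mark C: refs=B null B, marked=C D E F G H
Mark B: refs=I H, marked=B C D E F G H
Mark I: refs=C E G, marked=B C D E F G H I
Unmarked (collected): A

Answer: 0 1 1 1 1 1 1 1 1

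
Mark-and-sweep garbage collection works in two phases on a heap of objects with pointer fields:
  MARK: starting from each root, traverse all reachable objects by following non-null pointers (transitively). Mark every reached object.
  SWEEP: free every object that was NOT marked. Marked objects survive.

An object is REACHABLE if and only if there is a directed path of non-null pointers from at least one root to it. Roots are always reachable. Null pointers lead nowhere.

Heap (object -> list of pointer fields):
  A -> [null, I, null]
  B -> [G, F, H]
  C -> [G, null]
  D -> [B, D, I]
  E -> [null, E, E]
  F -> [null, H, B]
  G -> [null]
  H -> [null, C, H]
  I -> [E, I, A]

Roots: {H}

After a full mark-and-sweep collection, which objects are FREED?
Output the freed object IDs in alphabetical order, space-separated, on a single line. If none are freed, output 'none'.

Roots: H
Mark H: refs=null C H, marked=H
Mark C: refs=G null, marked=C H
Mark G: refs=null, marked=C G H
Unmarked (collected): A B D E F I

Answer: A B D E F I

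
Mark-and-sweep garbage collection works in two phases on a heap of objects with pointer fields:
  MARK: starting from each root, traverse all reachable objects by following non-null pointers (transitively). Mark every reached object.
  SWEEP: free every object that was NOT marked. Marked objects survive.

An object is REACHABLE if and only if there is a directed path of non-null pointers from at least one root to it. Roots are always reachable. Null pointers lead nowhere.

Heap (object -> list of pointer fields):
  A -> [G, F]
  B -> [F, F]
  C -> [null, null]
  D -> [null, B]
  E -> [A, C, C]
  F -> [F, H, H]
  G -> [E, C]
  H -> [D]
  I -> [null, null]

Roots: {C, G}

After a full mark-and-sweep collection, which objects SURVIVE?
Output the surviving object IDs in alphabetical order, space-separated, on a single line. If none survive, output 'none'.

Roots: C G
Mark C: refs=null null, marked=C
Mark G: refs=E C, marked=C G
Mark E: refs=A C C, marked=C E G
Mark A: refs=G F, marked=A C E G
Mark F: refs=F H H, marked=A C E F G
Mark H: refs=D, marked=A C E F G H
Mark D: refs=null B, marked=A C D E F G H
Mark B: refs=F F, marked=A B C D E F G H
Unmarked (collected): I

Answer: A B C D E F G H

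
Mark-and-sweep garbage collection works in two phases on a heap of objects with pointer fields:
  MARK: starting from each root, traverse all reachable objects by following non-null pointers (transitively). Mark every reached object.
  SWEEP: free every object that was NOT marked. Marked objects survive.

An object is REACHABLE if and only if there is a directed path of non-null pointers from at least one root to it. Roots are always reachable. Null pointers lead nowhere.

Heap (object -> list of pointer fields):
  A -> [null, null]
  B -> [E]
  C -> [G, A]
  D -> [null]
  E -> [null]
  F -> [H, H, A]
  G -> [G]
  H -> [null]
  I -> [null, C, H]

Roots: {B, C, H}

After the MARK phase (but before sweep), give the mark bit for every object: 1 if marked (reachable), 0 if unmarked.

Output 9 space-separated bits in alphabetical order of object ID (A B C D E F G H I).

Roots: B C H
Mark B: refs=E, marked=B
Mark C: refs=G A, marked=B C
Mark H: refs=null, marked=B C H
Mark E: refs=null, marked=B C E H
Mark G: refs=G, marked=B C E G H
Mark A: refs=null null, marked=A B C E G H
Unmarked (collected): D F I

Answer: 1 1 1 0 1 0 1 1 0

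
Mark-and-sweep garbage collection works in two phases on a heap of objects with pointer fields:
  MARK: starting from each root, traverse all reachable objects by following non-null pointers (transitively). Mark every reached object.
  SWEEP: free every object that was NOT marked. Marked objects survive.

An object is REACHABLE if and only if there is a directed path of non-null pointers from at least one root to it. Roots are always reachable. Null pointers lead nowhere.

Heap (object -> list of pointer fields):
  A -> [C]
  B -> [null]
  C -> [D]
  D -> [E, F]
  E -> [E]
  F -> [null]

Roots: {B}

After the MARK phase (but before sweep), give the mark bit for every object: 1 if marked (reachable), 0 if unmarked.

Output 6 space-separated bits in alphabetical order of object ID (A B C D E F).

Answer: 0 1 0 0 0 0

Derivation:
Roots: B
Mark B: refs=null, marked=B
Unmarked (collected): A C D E F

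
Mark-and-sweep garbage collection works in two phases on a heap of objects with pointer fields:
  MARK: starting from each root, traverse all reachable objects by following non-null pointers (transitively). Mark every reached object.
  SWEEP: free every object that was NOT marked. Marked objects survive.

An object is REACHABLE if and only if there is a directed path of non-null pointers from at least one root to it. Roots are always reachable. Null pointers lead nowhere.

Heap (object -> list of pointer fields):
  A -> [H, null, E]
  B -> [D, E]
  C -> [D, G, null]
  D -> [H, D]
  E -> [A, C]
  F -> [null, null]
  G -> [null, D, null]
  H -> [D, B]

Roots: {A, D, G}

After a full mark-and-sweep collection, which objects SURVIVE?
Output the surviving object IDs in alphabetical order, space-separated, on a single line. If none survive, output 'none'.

Answer: A B C D E G H

Derivation:
Roots: A D G
Mark A: refs=H null E, marked=A
Mark D: refs=H D, marked=A D
Mark G: refs=null D null, marked=A D G
Mark H: refs=D B, marked=A D G H
Mark E: refs=A C, marked=A D E G H
Mark B: refs=D E, marked=A B D E G H
Mark C: refs=D G null, marked=A B C D E G H
Unmarked (collected): F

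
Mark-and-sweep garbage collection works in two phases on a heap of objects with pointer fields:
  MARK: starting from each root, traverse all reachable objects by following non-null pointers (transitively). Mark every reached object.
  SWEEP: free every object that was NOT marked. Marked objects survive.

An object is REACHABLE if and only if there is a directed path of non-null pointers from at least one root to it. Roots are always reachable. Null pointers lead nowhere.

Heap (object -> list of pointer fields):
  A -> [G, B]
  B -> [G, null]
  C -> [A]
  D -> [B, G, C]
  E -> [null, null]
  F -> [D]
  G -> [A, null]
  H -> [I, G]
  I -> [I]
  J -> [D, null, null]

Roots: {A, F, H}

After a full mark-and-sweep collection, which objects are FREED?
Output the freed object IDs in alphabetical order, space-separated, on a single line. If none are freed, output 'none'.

Roots: A F H
Mark A: refs=G B, marked=A
Mark F: refs=D, marked=A F
Mark H: refs=I G, marked=A F H
Mark G: refs=A null, marked=A F G H
Mark B: refs=G null, marked=A B F G H
Mark D: refs=B G C, marked=A B D F G H
Mark I: refs=I, marked=A B D F G H I
Mark C: refs=A, marked=A B C D F G H I
Unmarked (collected): E J

Answer: E J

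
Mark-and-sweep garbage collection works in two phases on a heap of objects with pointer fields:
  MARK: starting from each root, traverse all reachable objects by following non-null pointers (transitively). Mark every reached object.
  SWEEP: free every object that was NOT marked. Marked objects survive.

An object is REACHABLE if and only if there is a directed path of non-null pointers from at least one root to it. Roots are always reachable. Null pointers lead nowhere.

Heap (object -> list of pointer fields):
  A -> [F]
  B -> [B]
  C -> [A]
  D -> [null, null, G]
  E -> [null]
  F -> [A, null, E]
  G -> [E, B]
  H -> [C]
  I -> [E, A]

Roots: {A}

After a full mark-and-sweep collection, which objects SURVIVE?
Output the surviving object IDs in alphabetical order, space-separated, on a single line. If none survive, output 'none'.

Answer: A E F

Derivation:
Roots: A
Mark A: refs=F, marked=A
Mark F: refs=A null E, marked=A F
Mark E: refs=null, marked=A E F
Unmarked (collected): B C D G H I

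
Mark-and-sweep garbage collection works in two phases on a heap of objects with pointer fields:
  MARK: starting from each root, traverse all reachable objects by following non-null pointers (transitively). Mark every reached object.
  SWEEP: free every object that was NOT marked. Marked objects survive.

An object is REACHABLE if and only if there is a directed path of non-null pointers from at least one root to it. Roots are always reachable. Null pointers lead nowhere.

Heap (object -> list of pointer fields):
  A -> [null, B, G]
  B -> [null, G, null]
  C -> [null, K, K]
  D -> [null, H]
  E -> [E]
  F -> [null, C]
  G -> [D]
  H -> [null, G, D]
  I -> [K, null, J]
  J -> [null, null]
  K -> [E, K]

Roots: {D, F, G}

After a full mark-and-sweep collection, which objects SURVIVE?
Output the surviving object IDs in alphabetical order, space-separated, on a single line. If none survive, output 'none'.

Answer: C D E F G H K

Derivation:
Roots: D F G
Mark D: refs=null H, marked=D
Mark F: refs=null C, marked=D F
Mark G: refs=D, marked=D F G
Mark H: refs=null G D, marked=D F G H
Mark C: refs=null K K, marked=C D F G H
Mark K: refs=E K, marked=C D F G H K
Mark E: refs=E, marked=C D E F G H K
Unmarked (collected): A B I J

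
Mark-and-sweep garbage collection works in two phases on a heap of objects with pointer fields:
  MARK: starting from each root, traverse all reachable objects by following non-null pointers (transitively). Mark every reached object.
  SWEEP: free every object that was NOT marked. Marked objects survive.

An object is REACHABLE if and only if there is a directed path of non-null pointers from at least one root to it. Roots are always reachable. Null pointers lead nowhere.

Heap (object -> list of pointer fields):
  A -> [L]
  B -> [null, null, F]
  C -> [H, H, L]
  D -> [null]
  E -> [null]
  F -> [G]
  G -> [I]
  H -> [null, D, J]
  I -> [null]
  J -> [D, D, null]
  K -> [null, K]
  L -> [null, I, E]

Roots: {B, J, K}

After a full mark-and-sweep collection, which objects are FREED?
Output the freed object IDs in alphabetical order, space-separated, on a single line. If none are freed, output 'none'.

Roots: B J K
Mark B: refs=null null F, marked=B
Mark J: refs=D D null, marked=B J
Mark K: refs=null K, marked=B J K
Mark F: refs=G, marked=B F J K
Mark D: refs=null, marked=B D F J K
Mark G: refs=I, marked=B D F G J K
Mark I: refs=null, marked=B D F G I J K
Unmarked (collected): A C E H L

Answer: A C E H L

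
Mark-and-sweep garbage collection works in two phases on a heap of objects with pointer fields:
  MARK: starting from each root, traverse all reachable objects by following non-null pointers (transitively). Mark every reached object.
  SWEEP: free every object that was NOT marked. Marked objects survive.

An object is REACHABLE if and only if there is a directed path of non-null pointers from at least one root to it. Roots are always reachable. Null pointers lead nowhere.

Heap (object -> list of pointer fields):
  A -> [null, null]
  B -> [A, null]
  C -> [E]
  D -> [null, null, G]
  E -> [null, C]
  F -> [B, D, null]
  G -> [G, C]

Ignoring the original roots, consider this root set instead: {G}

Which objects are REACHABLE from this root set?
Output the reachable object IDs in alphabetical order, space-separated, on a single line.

Roots: G
Mark G: refs=G C, marked=G
Mark C: refs=E, marked=C G
Mark E: refs=null C, marked=C E G
Unmarked (collected): A B D F

Answer: C E G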